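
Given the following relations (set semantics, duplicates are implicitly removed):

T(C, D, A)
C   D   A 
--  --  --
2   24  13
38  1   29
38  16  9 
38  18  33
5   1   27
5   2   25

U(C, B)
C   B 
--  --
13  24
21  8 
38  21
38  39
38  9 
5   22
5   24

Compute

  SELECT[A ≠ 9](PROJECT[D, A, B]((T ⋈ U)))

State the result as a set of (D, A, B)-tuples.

Joining T and U on C yields {(38, 1, 29, 21), (38, 1, 29, 39), (38, 1, 29, 9), (38, 16, 9, 21), (38, 16, 9, 39), (38, 16, 9, 9), (38, 18, 33, 21), (38, 18, 33, 39), (38, 18, 33, 9), (5, 1, 27, 22), (5, 1, 27, 24), (5, 2, 25, 22), (5, 2, 25, 24)}.
Keep only column(s) D, A, B: {(1, 27, 22), (1, 27, 24), (1, 29, 21), (1, 29, 39), (1, 29, 9), (16, 9, 21), (16, 9, 39), (16, 9, 9), (18, 33, 21), (18, 33, 39), (18, 33, 9), (2, 25, 22), (2, 25, 24)}
Selection A ≠ 9: {(1, 27, 22), (1, 27, 24), (1, 29, 21), (1, 29, 39), (1, 29, 9), (18, 33, 21), (18, 33, 39), (18, 33, 9), (2, 25, 22), (2, 25, 24)}

{(1, 27, 22), (1, 27, 24), (1, 29, 21), (1, 29, 39), (1, 29, 9), (18, 33, 21), (18, 33, 39), (18, 33, 9), (2, 25, 22), (2, 25, 24)}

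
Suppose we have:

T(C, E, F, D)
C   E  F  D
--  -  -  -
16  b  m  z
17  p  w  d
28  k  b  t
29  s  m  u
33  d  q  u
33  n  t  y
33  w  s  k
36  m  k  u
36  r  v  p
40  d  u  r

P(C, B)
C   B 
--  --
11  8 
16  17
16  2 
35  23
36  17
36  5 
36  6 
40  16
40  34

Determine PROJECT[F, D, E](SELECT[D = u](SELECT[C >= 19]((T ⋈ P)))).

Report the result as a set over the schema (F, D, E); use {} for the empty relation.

Joining T and P on C yields {(16, b, m, z, 17), (16, b, m, z, 2), (36, m, k, u, 17), (36, m, k, u, 5), (36, m, k, u, 6), (36, r, v, p, 17), (36, r, v, p, 5), (36, r, v, p, 6), (40, d, u, r, 16), (40, d, u, r, 34)}.
Selection C >= 19: {(36, m, k, u, 17), (36, m, k, u, 5), (36, m, k, u, 6), (36, r, v, p, 17), (36, r, v, p, 5), (36, r, v, p, 6), (40, d, u, r, 16), (40, d, u, r, 34)}
Selection D = u: {(36, m, k, u, 17), (36, m, k, u, 5), (36, m, k, u, 6)}
π[F, D, E]: project onto (F, D, E) (2 duplicate(s) eliminated) → {(k, u, m)}

{(k, u, m)}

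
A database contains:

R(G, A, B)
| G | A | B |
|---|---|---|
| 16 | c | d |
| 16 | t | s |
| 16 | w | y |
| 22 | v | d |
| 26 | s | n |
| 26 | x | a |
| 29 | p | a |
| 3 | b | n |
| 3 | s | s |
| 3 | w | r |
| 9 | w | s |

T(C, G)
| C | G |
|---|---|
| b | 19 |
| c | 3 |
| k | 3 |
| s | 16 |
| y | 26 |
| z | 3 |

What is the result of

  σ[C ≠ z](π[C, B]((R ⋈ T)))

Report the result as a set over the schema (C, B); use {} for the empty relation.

{(c, n), (c, r), (c, s), (k, n), (k, r), (k, s), (s, d), (s, s), (s, y), (y, a), (y, n)}

Natural join on G: {(16, c, d, s), (16, t, s, s), (16, w, y, s), (26, s, n, y), (26, x, a, y), (3, b, n, c), (3, b, n, k), (3, b, n, z), (3, s, s, c), (3, s, s, k), (3, s, s, z), (3, w, r, c), (3, w, r, k), (3, w, r, z)}
π_{C, B} gives {(c, n), (c, r), (c, s), (k, n), (k, r), (k, s), (s, d), (s, s), (s, y), (y, a), (y, n), (z, n), (z, r), (z, s)}.
Apply σ_{C ≠ z}; surviving tuples: {(c, n), (c, r), (c, s), (k, n), (k, r), (k, s), (s, d), (s, s), (s, y), (y, a), (y, n)}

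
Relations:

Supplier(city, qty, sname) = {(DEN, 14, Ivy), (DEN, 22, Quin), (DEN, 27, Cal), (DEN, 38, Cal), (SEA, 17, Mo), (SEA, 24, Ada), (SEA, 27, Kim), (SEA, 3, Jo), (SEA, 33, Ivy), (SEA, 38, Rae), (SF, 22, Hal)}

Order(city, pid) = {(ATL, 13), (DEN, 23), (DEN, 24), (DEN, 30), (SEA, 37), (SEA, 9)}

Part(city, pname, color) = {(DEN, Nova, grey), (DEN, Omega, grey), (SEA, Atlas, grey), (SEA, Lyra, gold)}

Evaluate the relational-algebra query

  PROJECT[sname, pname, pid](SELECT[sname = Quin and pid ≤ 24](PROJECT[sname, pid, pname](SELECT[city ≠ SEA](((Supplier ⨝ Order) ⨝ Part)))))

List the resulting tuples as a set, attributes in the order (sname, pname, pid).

{(Quin, Nova, 23), (Quin, Nova, 24), (Quin, Omega, 23), (Quin, Omega, 24)}

Natural join on city: {(DEN, 14, Ivy, 23), (DEN, 14, Ivy, 24), (DEN, 14, Ivy, 30), (DEN, 22, Quin, 23), (DEN, 22, Quin, 24), (DEN, 22, Quin, 30), (DEN, 27, Cal, 23), (DEN, 27, Cal, 24), (DEN, 27, Cal, 30), (DEN, 38, Cal, 23), (DEN, 38, Cal, 24), (DEN, 38, Cal, 30), (SEA, 17, Mo, 37), (SEA, 17, Mo, 9), (SEA, 24, Ada, 37), (SEA, 24, Ada, 9), (SEA, 27, Kim, 37), (SEA, 27, Kim, 9), (SEA, 3, Jo, 37), (SEA, 3, Jo, 9), (SEA, 33, Ivy, 37), (SEA, 33, Ivy, 9), (SEA, 38, Rae, 37), (SEA, 38, Rae, 9)}
Natural join on city: {(DEN, 14, Ivy, 23, Nova, grey), (DEN, 14, Ivy, 23, Omega, grey), (DEN, 14, Ivy, 24, Nova, grey), (DEN, 14, Ivy, 24, Omega, grey), (DEN, 14, Ivy, 30, Nova, grey), (DEN, 14, Ivy, 30, Omega, grey), (DEN, 22, Quin, 23, Nova, grey), (DEN, 22, Quin, 23, Omega, grey), (DEN, 22, Quin, 24, Nova, grey), (DEN, 22, Quin, 24, Omega, grey), (DEN, 22, Quin, 30, Nova, grey), (DEN, 22, Quin, 30, Omega, grey), (DEN, 27, Cal, 23, Nova, grey), (DEN, 27, Cal, 23, Omega, grey), (DEN, 27, Cal, 24, Nova, grey), (DEN, 27, Cal, 24, Omega, grey), (DEN, 27, Cal, 30, Nova, grey), (DEN, 27, Cal, 30, Omega, grey), (DEN, 38, Cal, 23, Nova, grey), (DEN, 38, Cal, 23, Omega, grey), (DEN, 38, Cal, 24, Nova, grey), (DEN, 38, Cal, 24, Omega, grey), (DEN, 38, Cal, 30, Nova, grey), (DEN, 38, Cal, 30, Omega, grey), (SEA, 17, Mo, 37, Atlas, grey), (SEA, 17, Mo, 37, Lyra, gold), (SEA, 17, Mo, 9, Atlas, grey), (SEA, 17, Mo, 9, Lyra, gold), (SEA, 24, Ada, 37, Atlas, grey), (SEA, 24, Ada, 37, Lyra, gold), (SEA, 24, Ada, 9, Atlas, grey), (SEA, 24, Ada, 9, Lyra, gold), (SEA, 27, Kim, 37, Atlas, grey), (SEA, 27, Kim, 37, Lyra, gold), (SEA, 27, Kim, 9, Atlas, grey), (SEA, 27, Kim, 9, Lyra, gold), (SEA, 3, Jo, 37, Atlas, grey), (SEA, 3, Jo, 37, Lyra, gold), (SEA, 3, Jo, 9, Atlas, grey), (SEA, 3, Jo, 9, Lyra, gold), (SEA, 33, Ivy, 37, Atlas, grey), (SEA, 33, Ivy, 37, Lyra, gold), (SEA, 33, Ivy, 9, Atlas, grey), (SEA, 33, Ivy, 9, Lyra, gold), (SEA, 38, Rae, 37, Atlas, grey), (SEA, 38, Rae, 37, Lyra, gold), (SEA, 38, Rae, 9, Atlas, grey), (SEA, 38, Rae, 9, Lyra, gold)}
Filtering on city ≠ SEA leaves {(DEN, 14, Ivy, 23, Nova, grey), (DEN, 14, Ivy, 23, Omega, grey), (DEN, 14, Ivy, 24, Nova, grey), (DEN, 14, Ivy, 24, Omega, grey), (DEN, 14, Ivy, 30, Nova, grey), (DEN, 14, Ivy, 30, Omega, grey), (DEN, 22, Quin, 23, Nova, grey), (DEN, 22, Quin, 23, Omega, grey), (DEN, 22, Quin, 24, Nova, grey), (DEN, 22, Quin, 24, Omega, grey), (DEN, 22, Quin, 30, Nova, grey), (DEN, 22, Quin, 30, Omega, grey), (DEN, 27, Cal, 23, Nova, grey), (DEN, 27, Cal, 23, Omega, grey), (DEN, 27, Cal, 24, Nova, grey), (DEN, 27, Cal, 24, Omega, grey), (DEN, 27, Cal, 30, Nova, grey), (DEN, 27, Cal, 30, Omega, grey), (DEN, 38, Cal, 23, Nova, grey), (DEN, 38, Cal, 23, Omega, grey), (DEN, 38, Cal, 24, Nova, grey), (DEN, 38, Cal, 24, Omega, grey), (DEN, 38, Cal, 30, Nova, grey), (DEN, 38, Cal, 30, Omega, grey)}.
Projecting to sname, pid, pname (6 duplicate(s) eliminated): {(Cal, 23, Nova), (Cal, 23, Omega), (Cal, 24, Nova), (Cal, 24, Omega), (Cal, 30, Nova), (Cal, 30, Omega), (Ivy, 23, Nova), (Ivy, 23, Omega), (Ivy, 24, Nova), (Ivy, 24, Omega), (Ivy, 30, Nova), (Ivy, 30, Omega), (Quin, 23, Nova), (Quin, 23, Omega), (Quin, 24, Nova), (Quin, 24, Omega), (Quin, 30, Nova), (Quin, 30, Omega)}
Filtering on sname = Quin and pid ≤ 24 leaves {(Quin, 23, Nova), (Quin, 23, Omega), (Quin, 24, Nova), (Quin, 24, Omega)}.
Projecting to sname, pname, pid: {(Quin, Nova, 23), (Quin, Nova, 24), (Quin, Omega, 23), (Quin, Omega, 24)}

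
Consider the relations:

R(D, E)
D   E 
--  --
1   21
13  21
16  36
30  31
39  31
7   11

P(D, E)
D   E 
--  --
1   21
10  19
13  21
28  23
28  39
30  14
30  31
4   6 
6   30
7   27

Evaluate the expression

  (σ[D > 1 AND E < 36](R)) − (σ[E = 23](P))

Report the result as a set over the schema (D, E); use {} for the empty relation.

{(13, 21), (30, 31), (39, 31), (7, 11)}

σ[D > 1 AND E < 36]: keep tuples satisfying D > 1 AND E < 36 → {(13, 21), (30, 31), (39, 31), (7, 11)}
σ[E = 23]: keep tuples satisfying E = 23 → {(28, 23)}
Difference: {(13, 21), (30, 31), (39, 31), (7, 11)} with {(28, 23)} → {(13, 21), (30, 31), (39, 31), (7, 11)}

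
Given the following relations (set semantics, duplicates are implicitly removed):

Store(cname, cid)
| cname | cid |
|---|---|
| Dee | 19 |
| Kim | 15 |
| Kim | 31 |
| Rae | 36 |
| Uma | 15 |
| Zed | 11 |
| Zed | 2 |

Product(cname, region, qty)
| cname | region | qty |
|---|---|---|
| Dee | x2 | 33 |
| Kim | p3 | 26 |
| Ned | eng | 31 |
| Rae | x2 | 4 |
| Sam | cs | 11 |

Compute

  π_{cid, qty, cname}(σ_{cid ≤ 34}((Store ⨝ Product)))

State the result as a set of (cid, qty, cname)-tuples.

Joining Store and Product on cname yields {(Dee, 19, x2, 33), (Kim, 15, p3, 26), (Kim, 31, p3, 26), (Rae, 36, x2, 4)}.
σ[cid ≤ 34]: keep tuples satisfying cid ≤ 34 → {(Dee, 19, x2, 33), (Kim, 15, p3, 26), (Kim, 31, p3, 26)}
π_{cid, qty, cname} gives {(15, 26, Kim), (19, 33, Dee), (31, 26, Kim)}.

{(15, 26, Kim), (19, 33, Dee), (31, 26, Kim)}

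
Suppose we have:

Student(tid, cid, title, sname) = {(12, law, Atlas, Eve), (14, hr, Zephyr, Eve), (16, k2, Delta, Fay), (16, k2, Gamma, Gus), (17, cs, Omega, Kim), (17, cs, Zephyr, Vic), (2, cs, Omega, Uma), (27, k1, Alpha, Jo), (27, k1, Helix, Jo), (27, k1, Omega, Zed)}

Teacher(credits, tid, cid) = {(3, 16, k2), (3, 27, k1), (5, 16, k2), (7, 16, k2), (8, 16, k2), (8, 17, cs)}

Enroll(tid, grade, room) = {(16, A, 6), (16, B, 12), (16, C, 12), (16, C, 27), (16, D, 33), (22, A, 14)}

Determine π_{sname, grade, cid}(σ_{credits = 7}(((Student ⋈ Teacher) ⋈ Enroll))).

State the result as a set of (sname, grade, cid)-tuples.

{(Fay, A, k2), (Fay, B, k2), (Fay, C, k2), (Fay, D, k2), (Gus, A, k2), (Gus, B, k2), (Gus, C, k2), (Gus, D, k2)}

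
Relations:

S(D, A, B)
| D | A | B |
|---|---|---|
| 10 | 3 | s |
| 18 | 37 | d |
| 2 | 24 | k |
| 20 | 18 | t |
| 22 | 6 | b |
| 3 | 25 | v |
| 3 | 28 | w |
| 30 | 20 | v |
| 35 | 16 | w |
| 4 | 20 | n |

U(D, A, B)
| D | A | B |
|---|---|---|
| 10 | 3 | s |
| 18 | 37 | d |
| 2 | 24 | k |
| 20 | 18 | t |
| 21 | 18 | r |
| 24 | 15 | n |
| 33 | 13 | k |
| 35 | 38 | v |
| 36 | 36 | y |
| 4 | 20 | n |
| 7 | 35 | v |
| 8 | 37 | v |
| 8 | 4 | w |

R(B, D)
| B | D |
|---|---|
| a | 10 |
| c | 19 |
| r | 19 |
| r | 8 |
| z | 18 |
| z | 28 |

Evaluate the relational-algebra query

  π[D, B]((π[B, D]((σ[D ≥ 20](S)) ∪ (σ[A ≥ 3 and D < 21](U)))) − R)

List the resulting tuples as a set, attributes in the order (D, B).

Filtering on D ≥ 20 leaves {(20, 18, t), (22, 6, b), (30, 20, v), (35, 16, w)}.
Filtering on A ≥ 3 and D < 21 leaves {(10, 3, s), (18, 37, d), (2, 24, k), (20, 18, t), (4, 20, n), (7, 35, v), (8, 37, v), (8, 4, w)}.
Set union of the two operands is {(10, 3, s), (18, 37, d), (2, 24, k), (20, 18, t), (22, 6, b), (30, 20, v), (35, 16, w), (4, 20, n), (7, 35, v), (8, 37, v), (8, 4, w)}.
π_{B, D} gives {(b, 22), (d, 18), (k, 2), (n, 4), (s, 10), (t, 20), (v, 30), (v, 7), (v, 8), (w, 35), (w, 8)}.
Set difference of the two operands is {(b, 22), (d, 18), (k, 2), (n, 4), (s, 10), (t, 20), (v, 30), (v, 7), (v, 8), (w, 35), (w, 8)}.
π_{D, B} gives {(10, s), (18, d), (2, k), (20, t), (22, b), (30, v), (35, w), (4, n), (7, v), (8, v), (8, w)}.

{(10, s), (18, d), (2, k), (20, t), (22, b), (30, v), (35, w), (4, n), (7, v), (8, v), (8, w)}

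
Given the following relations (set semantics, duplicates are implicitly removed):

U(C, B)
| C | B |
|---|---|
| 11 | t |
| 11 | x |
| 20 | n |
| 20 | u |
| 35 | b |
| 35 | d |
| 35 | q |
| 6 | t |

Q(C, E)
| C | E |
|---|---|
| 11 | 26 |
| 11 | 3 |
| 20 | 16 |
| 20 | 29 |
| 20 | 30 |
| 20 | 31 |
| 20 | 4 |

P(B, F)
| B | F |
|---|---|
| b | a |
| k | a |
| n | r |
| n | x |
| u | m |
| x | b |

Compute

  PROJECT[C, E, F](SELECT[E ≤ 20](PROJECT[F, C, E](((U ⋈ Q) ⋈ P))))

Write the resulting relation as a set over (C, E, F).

{(11, 3, b), (20, 16, m), (20, 16, r), (20, 16, x), (20, 4, m), (20, 4, r), (20, 4, x)}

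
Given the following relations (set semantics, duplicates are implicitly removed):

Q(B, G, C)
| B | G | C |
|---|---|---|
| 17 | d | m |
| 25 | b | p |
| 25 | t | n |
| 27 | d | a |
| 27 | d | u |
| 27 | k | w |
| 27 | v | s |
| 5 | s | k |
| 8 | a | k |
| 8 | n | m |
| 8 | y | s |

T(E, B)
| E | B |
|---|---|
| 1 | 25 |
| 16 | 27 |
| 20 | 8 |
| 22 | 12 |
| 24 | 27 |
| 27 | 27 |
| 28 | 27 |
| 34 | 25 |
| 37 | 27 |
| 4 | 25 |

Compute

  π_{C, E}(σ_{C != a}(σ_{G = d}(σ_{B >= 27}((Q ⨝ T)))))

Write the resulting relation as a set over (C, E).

{(u, 16), (u, 24), (u, 27), (u, 28), (u, 37)}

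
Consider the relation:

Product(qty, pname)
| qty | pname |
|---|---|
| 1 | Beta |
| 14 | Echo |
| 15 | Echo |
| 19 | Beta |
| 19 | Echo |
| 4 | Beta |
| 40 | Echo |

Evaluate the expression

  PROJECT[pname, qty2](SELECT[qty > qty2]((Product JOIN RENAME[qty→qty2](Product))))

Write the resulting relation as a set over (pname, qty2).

{(Beta, 1), (Beta, 4), (Echo, 14), (Echo, 15), (Echo, 19)}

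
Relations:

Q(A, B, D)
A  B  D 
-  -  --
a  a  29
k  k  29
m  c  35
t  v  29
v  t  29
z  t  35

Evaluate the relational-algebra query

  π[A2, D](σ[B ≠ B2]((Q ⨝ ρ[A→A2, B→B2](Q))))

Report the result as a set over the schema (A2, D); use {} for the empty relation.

ρ[A→A2, B→B2]: schema becomes (A2, B2, D); tuples unchanged.
Natural join on D: {(a, a, 29, a, a), (a, a, 29, k, k), (a, a, 29, t, v), (a, a, 29, v, t), (k, k, 29, a, a), (k, k, 29, k, k), (k, k, 29, t, v), (k, k, 29, v, t), (m, c, 35, m, c), (m, c, 35, z, t), (t, v, 29, a, a), (t, v, 29, k, k), (t, v, 29, t, v), (t, v, 29, v, t), (v, t, 29, a, a), (v, t, 29, k, k), (v, t, 29, t, v), (v, t, 29, v, t), (z, t, 35, m, c), (z, t, 35, z, t)}
Filtering on B ≠ B2 leaves {(a, a, 29, k, k), (a, a, 29, t, v), (a, a, 29, v, t), (k, k, 29, a, a), (k, k, 29, t, v), (k, k, 29, v, t), (m, c, 35, z, t), (t, v, 29, a, a), (t, v, 29, k, k), (t, v, 29, v, t), (v, t, 29, a, a), (v, t, 29, k, k), (v, t, 29, t, v), (z, t, 35, m, c)}.
Keep only column(s) A2, D (8 duplicate(s) eliminated): {(a, 29), (k, 29), (m, 35), (t, 29), (v, 29), (z, 35)}

{(a, 29), (k, 29), (m, 35), (t, 29), (v, 29), (z, 35)}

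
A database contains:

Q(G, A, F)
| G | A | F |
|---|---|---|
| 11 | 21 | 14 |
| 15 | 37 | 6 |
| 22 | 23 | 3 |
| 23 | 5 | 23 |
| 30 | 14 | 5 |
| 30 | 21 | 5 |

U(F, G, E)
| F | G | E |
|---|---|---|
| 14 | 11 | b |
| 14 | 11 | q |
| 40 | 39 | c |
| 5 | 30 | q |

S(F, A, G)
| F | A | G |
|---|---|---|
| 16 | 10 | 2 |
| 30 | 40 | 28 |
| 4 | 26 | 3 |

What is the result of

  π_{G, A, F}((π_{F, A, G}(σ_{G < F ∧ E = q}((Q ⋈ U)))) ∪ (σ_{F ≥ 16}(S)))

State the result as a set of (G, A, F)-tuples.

Q ⋈ U (natural join on G, F): {(11, 21, 14, b), (11, 21, 14, q), (30, 14, 5, q), (30, 21, 5, q)}
Filtering on G < F ∧ E = q leaves {(11, 21, 14, q)}.
Projecting to F, A, G: {(14, 21, 11)}
Filtering on F ≥ 16 leaves {(16, 10, 2), (30, 40, 28)}.
Set union of the two operands is {(14, 21, 11), (16, 10, 2), (30, 40, 28)}.
Projecting to G, A, F: {(11, 21, 14), (2, 10, 16), (28, 40, 30)}

{(11, 21, 14), (2, 10, 16), (28, 40, 30)}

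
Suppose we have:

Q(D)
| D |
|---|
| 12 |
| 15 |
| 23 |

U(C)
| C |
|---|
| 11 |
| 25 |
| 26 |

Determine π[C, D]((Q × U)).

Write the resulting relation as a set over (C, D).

{(11, 12), (11, 15), (11, 23), (25, 12), (25, 15), (25, 23), (26, 12), (26, 15), (26, 23)}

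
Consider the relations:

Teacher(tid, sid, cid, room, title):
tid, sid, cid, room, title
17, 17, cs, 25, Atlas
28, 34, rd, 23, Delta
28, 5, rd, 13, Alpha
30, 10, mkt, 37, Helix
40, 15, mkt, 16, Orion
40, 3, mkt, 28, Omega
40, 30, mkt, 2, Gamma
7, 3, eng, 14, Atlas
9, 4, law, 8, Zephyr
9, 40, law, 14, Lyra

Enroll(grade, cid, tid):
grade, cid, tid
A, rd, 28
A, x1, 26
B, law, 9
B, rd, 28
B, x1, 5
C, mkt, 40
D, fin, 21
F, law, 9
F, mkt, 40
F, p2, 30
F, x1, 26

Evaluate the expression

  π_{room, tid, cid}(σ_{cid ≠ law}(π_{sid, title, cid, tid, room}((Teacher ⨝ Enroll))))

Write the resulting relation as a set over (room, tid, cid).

{(13, 28, rd), (16, 40, mkt), (2, 40, mkt), (23, 28, rd), (28, 40, mkt)}

Natural join on tid, cid: {(28, 34, rd, 23, Delta, A), (28, 34, rd, 23, Delta, B), (28, 5, rd, 13, Alpha, A), (28, 5, rd, 13, Alpha, B), (40, 15, mkt, 16, Orion, C), (40, 15, mkt, 16, Orion, F), (40, 3, mkt, 28, Omega, C), (40, 3, mkt, 28, Omega, F), (40, 30, mkt, 2, Gamma, C), (40, 30, mkt, 2, Gamma, F), (9, 4, law, 8, Zephyr, B), (9, 4, law, 8, Zephyr, F), (9, 40, law, 14, Lyra, B), (9, 40, law, 14, Lyra, F)}
Projecting to sid, title, cid, tid, room (7 duplicate(s) eliminated): {(15, Orion, mkt, 40, 16), (3, Omega, mkt, 40, 28), (30, Gamma, mkt, 40, 2), (34, Delta, rd, 28, 23), (4, Zephyr, law, 9, 8), (40, Lyra, law, 9, 14), (5, Alpha, rd, 28, 13)}
Selection cid ≠ law: {(15, Orion, mkt, 40, 16), (3, Omega, mkt, 40, 28), (30, Gamma, mkt, 40, 2), (34, Delta, rd, 28, 23), (5, Alpha, rd, 28, 13)}
Projecting to room, tid, cid: {(13, 28, rd), (16, 40, mkt), (2, 40, mkt), (23, 28, rd), (28, 40, mkt)}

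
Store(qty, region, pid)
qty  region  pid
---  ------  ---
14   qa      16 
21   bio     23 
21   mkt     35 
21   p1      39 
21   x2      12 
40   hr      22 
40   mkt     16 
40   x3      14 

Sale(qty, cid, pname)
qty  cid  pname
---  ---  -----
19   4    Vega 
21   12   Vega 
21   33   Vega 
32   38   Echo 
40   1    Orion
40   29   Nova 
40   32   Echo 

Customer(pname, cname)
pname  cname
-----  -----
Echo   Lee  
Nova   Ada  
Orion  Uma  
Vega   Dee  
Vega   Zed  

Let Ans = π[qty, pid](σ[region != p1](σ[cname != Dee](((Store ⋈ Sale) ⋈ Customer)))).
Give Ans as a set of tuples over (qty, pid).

Store ⋈ Sale (natural join on qty): {(21, bio, 23, 12, Vega), (21, bio, 23, 33, Vega), (21, mkt, 35, 12, Vega), (21, mkt, 35, 33, Vega), (21, p1, 39, 12, Vega), (21, p1, 39, 33, Vega), (21, x2, 12, 12, Vega), (21, x2, 12, 33, Vega), (40, hr, 22, 1, Orion), (40, hr, 22, 29, Nova), (40, hr, 22, 32, Echo), (40, mkt, 16, 1, Orion), (40, mkt, 16, 29, Nova), (40, mkt, 16, 32, Echo), (40, x3, 14, 1, Orion), (40, x3, 14, 29, Nova), (40, x3, 14, 32, Echo)}
(Store ⋈ Sale) ⋈ Customer (natural join on pname): {(21, bio, 23, 12, Vega, Dee), (21, bio, 23, 12, Vega, Zed), (21, bio, 23, 33, Vega, Dee), (21, bio, 23, 33, Vega, Zed), (21, mkt, 35, 12, Vega, Dee), (21, mkt, 35, 12, Vega, Zed), (21, mkt, 35, 33, Vega, Dee), (21, mkt, 35, 33, Vega, Zed), (21, p1, 39, 12, Vega, Dee), (21, p1, 39, 12, Vega, Zed), (21, p1, 39, 33, Vega, Dee), (21, p1, 39, 33, Vega, Zed), (21, x2, 12, 12, Vega, Dee), (21, x2, 12, 12, Vega, Zed), (21, x2, 12, 33, Vega, Dee), (21, x2, 12, 33, Vega, Zed), (40, hr, 22, 1, Orion, Uma), (40, hr, 22, 29, Nova, Ada), (40, hr, 22, 32, Echo, Lee), (40, mkt, 16, 1, Orion, Uma), (40, mkt, 16, 29, Nova, Ada), (40, mkt, 16, 32, Echo, Lee), (40, x3, 14, 1, Orion, Uma), (40, x3, 14, 29, Nova, Ada), (40, x3, 14, 32, Echo, Lee)}
Apply σ_{cname != Dee}; surviving tuples: {(21, bio, 23, 12, Vega, Zed), (21, bio, 23, 33, Vega, Zed), (21, mkt, 35, 12, Vega, Zed), (21, mkt, 35, 33, Vega, Zed), (21, p1, 39, 12, Vega, Zed), (21, p1, 39, 33, Vega, Zed), (21, x2, 12, 12, Vega, Zed), (21, x2, 12, 33, Vega, Zed), (40, hr, 22, 1, Orion, Uma), (40, hr, 22, 29, Nova, Ada), (40, hr, 22, 32, Echo, Lee), (40, mkt, 16, 1, Orion, Uma), (40, mkt, 16, 29, Nova, Ada), (40, mkt, 16, 32, Echo, Lee), (40, x3, 14, 1, Orion, Uma), (40, x3, 14, 29, Nova, Ada), (40, x3, 14, 32, Echo, Lee)}
Apply σ_{region != p1}; surviving tuples: {(21, bio, 23, 12, Vega, Zed), (21, bio, 23, 33, Vega, Zed), (21, mkt, 35, 12, Vega, Zed), (21, mkt, 35, 33, Vega, Zed), (21, x2, 12, 12, Vega, Zed), (21, x2, 12, 33, Vega, Zed), (40, hr, 22, 1, Orion, Uma), (40, hr, 22, 29, Nova, Ada), (40, hr, 22, 32, Echo, Lee), (40, mkt, 16, 1, Orion, Uma), (40, mkt, 16, 29, Nova, Ada), (40, mkt, 16, 32, Echo, Lee), (40, x3, 14, 1, Orion, Uma), (40, x3, 14, 29, Nova, Ada), (40, x3, 14, 32, Echo, Lee)}
Keep only column(s) qty, pid (9 duplicate(s) eliminated): {(21, 12), (21, 23), (21, 35), (40, 14), (40, 16), (40, 22)}

{(21, 12), (21, 23), (21, 35), (40, 14), (40, 16), (40, 22)}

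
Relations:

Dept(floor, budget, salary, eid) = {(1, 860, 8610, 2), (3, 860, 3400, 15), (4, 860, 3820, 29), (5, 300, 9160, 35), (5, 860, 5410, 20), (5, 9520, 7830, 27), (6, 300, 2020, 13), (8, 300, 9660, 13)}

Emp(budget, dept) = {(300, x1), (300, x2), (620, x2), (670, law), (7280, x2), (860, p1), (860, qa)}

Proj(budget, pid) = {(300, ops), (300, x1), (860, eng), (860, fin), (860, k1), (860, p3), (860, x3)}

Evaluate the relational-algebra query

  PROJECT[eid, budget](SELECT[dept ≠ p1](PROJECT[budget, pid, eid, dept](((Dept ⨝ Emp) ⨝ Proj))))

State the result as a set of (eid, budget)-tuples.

{(13, 300), (15, 860), (2, 860), (20, 860), (29, 860), (35, 300)}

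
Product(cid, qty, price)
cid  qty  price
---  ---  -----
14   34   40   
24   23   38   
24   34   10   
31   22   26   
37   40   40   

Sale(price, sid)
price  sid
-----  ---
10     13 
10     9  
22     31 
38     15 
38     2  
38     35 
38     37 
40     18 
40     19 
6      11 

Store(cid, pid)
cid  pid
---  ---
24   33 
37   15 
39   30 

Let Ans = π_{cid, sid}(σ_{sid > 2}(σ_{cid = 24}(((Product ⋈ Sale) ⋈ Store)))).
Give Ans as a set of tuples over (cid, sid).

{(24, 13), (24, 15), (24, 35), (24, 37), (24, 9)}

Joining Product and Sale on price yields {(14, 34, 40, 18), (14, 34, 40, 19), (24, 23, 38, 15), (24, 23, 38, 2), (24, 23, 38, 35), (24, 23, 38, 37), (24, 34, 10, 13), (24, 34, 10, 9), (37, 40, 40, 18), (37, 40, 40, 19)}.
Joining (Product ⋈ Sale) and Store on cid yields {(24, 23, 38, 15, 33), (24, 23, 38, 2, 33), (24, 23, 38, 35, 33), (24, 23, 38, 37, 33), (24, 34, 10, 13, 33), (24, 34, 10, 9, 33), (37, 40, 40, 18, 15), (37, 40, 40, 19, 15)}.
Selection cid = 24: {(24, 23, 38, 15, 33), (24, 23, 38, 2, 33), (24, 23, 38, 35, 33), (24, 23, 38, 37, 33), (24, 34, 10, 13, 33), (24, 34, 10, 9, 33)}
Selection sid > 2: {(24, 23, 38, 15, 33), (24, 23, 38, 35, 33), (24, 23, 38, 37, 33), (24, 34, 10, 13, 33), (24, 34, 10, 9, 33)}
π_{cid, sid} gives {(24, 13), (24, 15), (24, 35), (24, 37), (24, 9)}.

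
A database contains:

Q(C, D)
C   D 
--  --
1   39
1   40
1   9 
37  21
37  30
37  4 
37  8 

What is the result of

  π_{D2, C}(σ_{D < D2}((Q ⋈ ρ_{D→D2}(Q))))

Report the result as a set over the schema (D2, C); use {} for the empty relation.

{(21, 37), (30, 37), (39, 1), (40, 1), (8, 37)}

ρ[D→D2]: schema becomes (C, D2); tuples unchanged.
Q ⋈ ρ_{D→D2}(Q) (natural join on C): {(1, 39, 39), (1, 39, 40), (1, 39, 9), (1, 40, 39), (1, 40, 40), (1, 40, 9), (1, 9, 39), (1, 9, 40), (1, 9, 9), (37, 21, 21), (37, 21, 30), (37, 21, 4), (37, 21, 8), (37, 30, 21), (37, 30, 30), (37, 30, 4), (37, 30, 8), (37, 4, 21), (37, 4, 30), (37, 4, 4), (37, 4, 8), (37, 8, 21), (37, 8, 30), (37, 8, 4), (37, 8, 8)}
Selection D < D2: {(1, 39, 40), (1, 9, 39), (1, 9, 40), (37, 21, 30), (37, 4, 21), (37, 4, 30), (37, 4, 8), (37, 8, 21), (37, 8, 30)}
π[D2, C]: project onto (D2, C) (4 duplicate(s) eliminated) → {(21, 37), (30, 37), (39, 1), (40, 1), (8, 37)}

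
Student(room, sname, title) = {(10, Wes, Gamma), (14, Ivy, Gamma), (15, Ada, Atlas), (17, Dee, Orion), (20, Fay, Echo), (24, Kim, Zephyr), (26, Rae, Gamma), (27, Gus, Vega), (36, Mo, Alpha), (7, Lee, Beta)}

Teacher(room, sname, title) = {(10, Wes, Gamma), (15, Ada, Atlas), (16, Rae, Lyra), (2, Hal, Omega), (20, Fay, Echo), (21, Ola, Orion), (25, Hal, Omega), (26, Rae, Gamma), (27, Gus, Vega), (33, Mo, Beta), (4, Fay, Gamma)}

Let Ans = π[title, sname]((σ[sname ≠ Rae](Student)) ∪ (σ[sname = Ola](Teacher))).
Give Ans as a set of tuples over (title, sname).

Filtering on sname ≠ Rae leaves {(10, Wes, Gamma), (14, Ivy, Gamma), (15, Ada, Atlas), (17, Dee, Orion), (20, Fay, Echo), (24, Kim, Zephyr), (27, Gus, Vega), (36, Mo, Alpha), (7, Lee, Beta)}.
Filtering on sname = Ola leaves {(21, Ola, Orion)}.
Taking the union: {(10, Wes, Gamma), (14, Ivy, Gamma), (15, Ada, Atlas), (17, Dee, Orion), (20, Fay, Echo), (21, Ola, Orion), (24, Kim, Zephyr), (27, Gus, Vega), (36, Mo, Alpha), (7, Lee, Beta)}
π_{title, sname} gives {(Alpha, Mo), (Atlas, Ada), (Beta, Lee), (Echo, Fay), (Gamma, Ivy), (Gamma, Wes), (Orion, Dee), (Orion, Ola), (Vega, Gus), (Zephyr, Kim)}.

{(Alpha, Mo), (Atlas, Ada), (Beta, Lee), (Echo, Fay), (Gamma, Ivy), (Gamma, Wes), (Orion, Dee), (Orion, Ola), (Vega, Gus), (Zephyr, Kim)}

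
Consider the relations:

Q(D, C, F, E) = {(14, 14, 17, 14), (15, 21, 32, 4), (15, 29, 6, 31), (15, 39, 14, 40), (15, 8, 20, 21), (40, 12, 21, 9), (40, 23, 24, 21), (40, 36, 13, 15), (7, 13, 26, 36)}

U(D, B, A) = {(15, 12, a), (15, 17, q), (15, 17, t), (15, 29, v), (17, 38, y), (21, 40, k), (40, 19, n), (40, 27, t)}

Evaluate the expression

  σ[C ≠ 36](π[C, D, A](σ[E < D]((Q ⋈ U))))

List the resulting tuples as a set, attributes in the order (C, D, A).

{(12, 40, n), (12, 40, t), (21, 15, a), (21, 15, q), (21, 15, t), (21, 15, v), (23, 40, n), (23, 40, t)}

Natural join on D: {(15, 21, 32, 4, 12, a), (15, 21, 32, 4, 17, q), (15, 21, 32, 4, 17, t), (15, 21, 32, 4, 29, v), (15, 29, 6, 31, 12, a), (15, 29, 6, 31, 17, q), (15, 29, 6, 31, 17, t), (15, 29, 6, 31, 29, v), (15, 39, 14, 40, 12, a), (15, 39, 14, 40, 17, q), (15, 39, 14, 40, 17, t), (15, 39, 14, 40, 29, v), (15, 8, 20, 21, 12, a), (15, 8, 20, 21, 17, q), (15, 8, 20, 21, 17, t), (15, 8, 20, 21, 29, v), (40, 12, 21, 9, 19, n), (40, 12, 21, 9, 27, t), (40, 23, 24, 21, 19, n), (40, 23, 24, 21, 27, t), (40, 36, 13, 15, 19, n), (40, 36, 13, 15, 27, t)}
Filtering on E < D leaves {(15, 21, 32, 4, 12, a), (15, 21, 32, 4, 17, q), (15, 21, 32, 4, 17, t), (15, 21, 32, 4, 29, v), (40, 12, 21, 9, 19, n), (40, 12, 21, 9, 27, t), (40, 23, 24, 21, 19, n), (40, 23, 24, 21, 27, t), (40, 36, 13, 15, 19, n), (40, 36, 13, 15, 27, t)}.
Keep only column(s) C, D, A: {(12, 40, n), (12, 40, t), (21, 15, a), (21, 15, q), (21, 15, t), (21, 15, v), (23, 40, n), (23, 40, t), (36, 40, n), (36, 40, t)}
Filtering on C ≠ 36 leaves {(12, 40, n), (12, 40, t), (21, 15, a), (21, 15, q), (21, 15, t), (21, 15, v), (23, 40, n), (23, 40, t)}.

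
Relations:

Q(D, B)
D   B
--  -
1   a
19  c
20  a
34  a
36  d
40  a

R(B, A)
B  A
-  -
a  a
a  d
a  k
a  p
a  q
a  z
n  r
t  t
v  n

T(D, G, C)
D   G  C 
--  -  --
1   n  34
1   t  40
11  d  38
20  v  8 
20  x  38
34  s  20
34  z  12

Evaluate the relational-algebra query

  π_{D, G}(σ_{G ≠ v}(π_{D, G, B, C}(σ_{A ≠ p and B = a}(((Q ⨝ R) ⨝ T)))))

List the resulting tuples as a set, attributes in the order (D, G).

Joining Q and R on B yields {(1, a, a), (1, a, d), (1, a, k), (1, a, p), (1, a, q), (1, a, z), (20, a, a), (20, a, d), (20, a, k), (20, a, p), (20, a, q), (20, a, z), (34, a, a), (34, a, d), (34, a, k), (34, a, p), (34, a, q), (34, a, z), (40, a, a), (40, a, d), (40, a, k), (40, a, p), (40, a, q), (40, a, z)}.
Joining (Q ⨝ R) and T on D yields {(1, a, a, n, 34), (1, a, a, t, 40), (1, a, d, n, 34), (1, a, d, t, 40), (1, a, k, n, 34), (1, a, k, t, 40), (1, a, p, n, 34), (1, a, p, t, 40), (1, a, q, n, 34), (1, a, q, t, 40), (1, a, z, n, 34), (1, a, z, t, 40), (20, a, a, v, 8), (20, a, a, x, 38), (20, a, d, v, 8), (20, a, d, x, 38), (20, a, k, v, 8), (20, a, k, x, 38), (20, a, p, v, 8), (20, a, p, x, 38), (20, a, q, v, 8), (20, a, q, x, 38), (20, a, z, v, 8), (20, a, z, x, 38), (34, a, a, s, 20), (34, a, a, z, 12), (34, a, d, s, 20), (34, a, d, z, 12), (34, a, k, s, 20), (34, a, k, z, 12), (34, a, p, s, 20), (34, a, p, z, 12), (34, a, q, s, 20), (34, a, q, z, 12), (34, a, z, s, 20), (34, a, z, z, 12)}.
σ[A ≠ p and B = a]: keep tuples satisfying A ≠ p and B = a → {(1, a, a, n, 34), (1, a, a, t, 40), (1, a, d, n, 34), (1, a, d, t, 40), (1, a, k, n, 34), (1, a, k, t, 40), (1, a, q, n, 34), (1, a, q, t, 40), (1, a, z, n, 34), (1, a, z, t, 40), (20, a, a, v, 8), (20, a, a, x, 38), (20, a, d, v, 8), (20, a, d, x, 38), (20, a, k, v, 8), (20, a, k, x, 38), (20, a, q, v, 8), (20, a, q, x, 38), (20, a, z, v, 8), (20, a, z, x, 38), (34, a, a, s, 20), (34, a, a, z, 12), (34, a, d, s, 20), (34, a, d, z, 12), (34, a, k, s, 20), (34, a, k, z, 12), (34, a, q, s, 20), (34, a, q, z, 12), (34, a, z, s, 20), (34, a, z, z, 12)}
π[D, G, B, C]: project onto (D, G, B, C) (24 duplicate(s) eliminated) → {(1, n, a, 34), (1, t, a, 40), (20, v, a, 8), (20, x, a, 38), (34, s, a, 20), (34, z, a, 12)}
σ[G ≠ v]: keep tuples satisfying G ≠ v → {(1, n, a, 34), (1, t, a, 40), (20, x, a, 38), (34, s, a, 20), (34, z, a, 12)}
π[D, G]: project onto (D, G) → {(1, n), (1, t), (20, x), (34, s), (34, z)}

{(1, n), (1, t), (20, x), (34, s), (34, z)}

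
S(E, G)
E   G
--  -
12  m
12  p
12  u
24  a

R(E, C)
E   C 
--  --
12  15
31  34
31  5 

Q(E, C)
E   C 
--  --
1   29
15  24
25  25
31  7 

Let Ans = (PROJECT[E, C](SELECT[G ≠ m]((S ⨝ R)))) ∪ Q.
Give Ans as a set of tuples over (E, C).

{(1, 29), (12, 15), (15, 24), (25, 25), (31, 7)}

Natural join on E: {(12, m, 15), (12, p, 15), (12, u, 15)}
σ[G ≠ m]: keep tuples satisfying G ≠ m → {(12, p, 15), (12, u, 15)}
π[E, C]: project onto (E, C) (1 duplicate(s) eliminated) → {(12, 15)}
Set union of the two operands is {(1, 29), (12, 15), (15, 24), (25, 25), (31, 7)}.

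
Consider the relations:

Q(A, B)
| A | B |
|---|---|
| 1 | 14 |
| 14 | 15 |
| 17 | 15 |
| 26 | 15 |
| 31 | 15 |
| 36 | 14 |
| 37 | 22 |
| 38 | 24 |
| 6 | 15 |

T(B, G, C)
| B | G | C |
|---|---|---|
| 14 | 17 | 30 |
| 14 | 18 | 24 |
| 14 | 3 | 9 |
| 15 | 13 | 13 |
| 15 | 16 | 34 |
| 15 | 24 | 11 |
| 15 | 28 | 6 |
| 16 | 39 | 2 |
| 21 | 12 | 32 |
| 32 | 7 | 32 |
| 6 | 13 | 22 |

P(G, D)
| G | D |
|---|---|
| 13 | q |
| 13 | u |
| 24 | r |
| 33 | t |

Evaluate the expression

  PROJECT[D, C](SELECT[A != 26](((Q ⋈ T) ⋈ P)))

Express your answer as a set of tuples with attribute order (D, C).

{(q, 13), (r, 11), (u, 13)}

Joining Q and T on B yields {(1, 14, 17, 30), (1, 14, 18, 24), (1, 14, 3, 9), (14, 15, 13, 13), (14, 15, 16, 34), (14, 15, 24, 11), (14, 15, 28, 6), (17, 15, 13, 13), (17, 15, 16, 34), (17, 15, 24, 11), (17, 15, 28, 6), (26, 15, 13, 13), (26, 15, 16, 34), (26, 15, 24, 11), (26, 15, 28, 6), (31, 15, 13, 13), (31, 15, 16, 34), (31, 15, 24, 11), (31, 15, 28, 6), (36, 14, 17, 30), (36, 14, 18, 24), (36, 14, 3, 9), (6, 15, 13, 13), (6, 15, 16, 34), (6, 15, 24, 11), (6, 15, 28, 6)}.
Joining (Q ⋈ T) and P on G yields {(14, 15, 13, 13, q), (14, 15, 13, 13, u), (14, 15, 24, 11, r), (17, 15, 13, 13, q), (17, 15, 13, 13, u), (17, 15, 24, 11, r), (26, 15, 13, 13, q), (26, 15, 13, 13, u), (26, 15, 24, 11, r), (31, 15, 13, 13, q), (31, 15, 13, 13, u), (31, 15, 24, 11, r), (6, 15, 13, 13, q), (6, 15, 13, 13, u), (6, 15, 24, 11, r)}.
Filtering on A != 26 leaves {(14, 15, 13, 13, q), (14, 15, 13, 13, u), (14, 15, 24, 11, r), (17, 15, 13, 13, q), (17, 15, 13, 13, u), (17, 15, 24, 11, r), (31, 15, 13, 13, q), (31, 15, 13, 13, u), (31, 15, 24, 11, r), (6, 15, 13, 13, q), (6, 15, 13, 13, u), (6, 15, 24, 11, r)}.
Keep only column(s) D, C (9 duplicate(s) eliminated): {(q, 13), (r, 11), (u, 13)}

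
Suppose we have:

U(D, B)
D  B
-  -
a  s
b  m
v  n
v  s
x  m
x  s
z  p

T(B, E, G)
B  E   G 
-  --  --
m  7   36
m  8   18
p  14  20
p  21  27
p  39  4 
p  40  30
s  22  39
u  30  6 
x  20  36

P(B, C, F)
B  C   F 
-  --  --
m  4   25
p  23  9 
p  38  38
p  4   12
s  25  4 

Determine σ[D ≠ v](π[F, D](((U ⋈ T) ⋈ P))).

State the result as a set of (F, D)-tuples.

{(12, z), (25, b), (25, x), (38, z), (4, a), (4, x), (9, z)}

Joining U and T on B yields {(a, s, 22, 39), (b, m, 7, 36), (b, m, 8, 18), (v, s, 22, 39), (x, m, 7, 36), (x, m, 8, 18), (x, s, 22, 39), (z, p, 14, 20), (z, p, 21, 27), (z, p, 39, 4), (z, p, 40, 30)}.
Joining (U ⋈ T) and P on B yields {(a, s, 22, 39, 25, 4), (b, m, 7, 36, 4, 25), (b, m, 8, 18, 4, 25), (v, s, 22, 39, 25, 4), (x, m, 7, 36, 4, 25), (x, m, 8, 18, 4, 25), (x, s, 22, 39, 25, 4), (z, p, 14, 20, 23, 9), (z, p, 14, 20, 38, 38), (z, p, 14, 20, 4, 12), (z, p, 21, 27, 23, 9), (z, p, 21, 27, 38, 38), (z, p, 21, 27, 4, 12), (z, p, 39, 4, 23, 9), (z, p, 39, 4, 38, 38), (z, p, 39, 4, 4, 12), (z, p, 40, 30, 23, 9), (z, p, 40, 30, 38, 38), (z, p, 40, 30, 4, 12)}.
Keep only column(s) F, D (11 duplicate(s) eliminated): {(12, z), (25, b), (25, x), (38, z), (4, a), (4, v), (4, x), (9, z)}
σ[D ≠ v]: keep tuples satisfying D ≠ v → {(12, z), (25, b), (25, x), (38, z), (4, a), (4, x), (9, z)}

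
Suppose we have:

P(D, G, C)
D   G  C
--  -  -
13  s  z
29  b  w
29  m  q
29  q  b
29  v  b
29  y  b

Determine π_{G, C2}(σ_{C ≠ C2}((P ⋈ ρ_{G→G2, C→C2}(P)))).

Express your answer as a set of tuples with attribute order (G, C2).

{(b, b), (b, q), (m, b), (m, w), (q, q), (q, w), (v, q), (v, w), (y, q), (y, w)}

ρ[G→G2, C→C2]: schema becomes (D, G2, C2); tuples unchanged.
Joining P and ρ_{G→G2, C→C2}(P) on D yields {(13, s, z, s, z), (29, b, w, b, w), (29, b, w, m, q), (29, b, w, q, b), (29, b, w, v, b), (29, b, w, y, b), (29, m, q, b, w), (29, m, q, m, q), (29, m, q, q, b), (29, m, q, v, b), (29, m, q, y, b), (29, q, b, b, w), (29, q, b, m, q), (29, q, b, q, b), (29, q, b, v, b), (29, q, b, y, b), (29, v, b, b, w), (29, v, b, m, q), (29, v, b, q, b), (29, v, b, v, b), (29, v, b, y, b), (29, y, b, b, w), (29, y, b, m, q), (29, y, b, q, b), (29, y, b, v, b), (29, y, b, y, b)}.
σ[C ≠ C2]: keep tuples satisfying C ≠ C2 → {(29, b, w, m, q), (29, b, w, q, b), (29, b, w, v, b), (29, b, w, y, b), (29, m, q, b, w), (29, m, q, q, b), (29, m, q, v, b), (29, m, q, y, b), (29, q, b, b, w), (29, q, b, m, q), (29, v, b, b, w), (29, v, b, m, q), (29, y, b, b, w), (29, y, b, m, q)}
π[G, C2]: project onto (G, C2) (4 duplicate(s) eliminated) → {(b, b), (b, q), (m, b), (m, w), (q, q), (q, w), (v, q), (v, w), (y, q), (y, w)}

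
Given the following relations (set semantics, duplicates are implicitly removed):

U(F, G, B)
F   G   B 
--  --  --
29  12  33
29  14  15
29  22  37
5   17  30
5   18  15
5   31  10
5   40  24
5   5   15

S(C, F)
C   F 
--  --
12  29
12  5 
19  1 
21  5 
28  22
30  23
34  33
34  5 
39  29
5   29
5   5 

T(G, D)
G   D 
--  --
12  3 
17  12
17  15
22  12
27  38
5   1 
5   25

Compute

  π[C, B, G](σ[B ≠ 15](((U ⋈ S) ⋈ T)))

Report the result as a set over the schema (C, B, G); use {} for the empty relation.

Joining U and S on F yields {(29, 12, 33, 12), (29, 12, 33, 39), (29, 12, 33, 5), (29, 14, 15, 12), (29, 14, 15, 39), (29, 14, 15, 5), (29, 22, 37, 12), (29, 22, 37, 39), (29, 22, 37, 5), (5, 17, 30, 12), (5, 17, 30, 21), (5, 17, 30, 34), (5, 17, 30, 5), (5, 18, 15, 12), (5, 18, 15, 21), (5, 18, 15, 34), (5, 18, 15, 5), (5, 31, 10, 12), (5, 31, 10, 21), (5, 31, 10, 34), (5, 31, 10, 5), (5, 40, 24, 12), (5, 40, 24, 21), (5, 40, 24, 34), (5, 40, 24, 5), (5, 5, 15, 12), (5, 5, 15, 21), (5, 5, 15, 34), (5, 5, 15, 5)}.
Joining (U ⋈ S) and T on G yields {(29, 12, 33, 12, 3), (29, 12, 33, 39, 3), (29, 12, 33, 5, 3), (29, 22, 37, 12, 12), (29, 22, 37, 39, 12), (29, 22, 37, 5, 12), (5, 17, 30, 12, 12), (5, 17, 30, 12, 15), (5, 17, 30, 21, 12), (5, 17, 30, 21, 15), (5, 17, 30, 34, 12), (5, 17, 30, 34, 15), (5, 17, 30, 5, 12), (5, 17, 30, 5, 15), (5, 5, 15, 12, 1), (5, 5, 15, 12, 25), (5, 5, 15, 21, 1), (5, 5, 15, 21, 25), (5, 5, 15, 34, 1), (5, 5, 15, 34, 25), (5, 5, 15, 5, 1), (5, 5, 15, 5, 25)}.
Apply σ_{B ≠ 15}; surviving tuples: {(29, 12, 33, 12, 3), (29, 12, 33, 39, 3), (29, 12, 33, 5, 3), (29, 22, 37, 12, 12), (29, 22, 37, 39, 12), (29, 22, 37, 5, 12), (5, 17, 30, 12, 12), (5, 17, 30, 12, 15), (5, 17, 30, 21, 12), (5, 17, 30, 21, 15), (5, 17, 30, 34, 12), (5, 17, 30, 34, 15), (5, 17, 30, 5, 12), (5, 17, 30, 5, 15)}
π_{C, B, G} gives {(12, 30, 17), (12, 33, 12), (12, 37, 22), (21, 30, 17), (34, 30, 17), (39, 33, 12), (39, 37, 22), (5, 30, 17), (5, 33, 12), (5, 37, 22)} (4 duplicate(s) eliminated).

{(12, 30, 17), (12, 33, 12), (12, 37, 22), (21, 30, 17), (34, 30, 17), (39, 33, 12), (39, 37, 22), (5, 30, 17), (5, 33, 12), (5, 37, 22)}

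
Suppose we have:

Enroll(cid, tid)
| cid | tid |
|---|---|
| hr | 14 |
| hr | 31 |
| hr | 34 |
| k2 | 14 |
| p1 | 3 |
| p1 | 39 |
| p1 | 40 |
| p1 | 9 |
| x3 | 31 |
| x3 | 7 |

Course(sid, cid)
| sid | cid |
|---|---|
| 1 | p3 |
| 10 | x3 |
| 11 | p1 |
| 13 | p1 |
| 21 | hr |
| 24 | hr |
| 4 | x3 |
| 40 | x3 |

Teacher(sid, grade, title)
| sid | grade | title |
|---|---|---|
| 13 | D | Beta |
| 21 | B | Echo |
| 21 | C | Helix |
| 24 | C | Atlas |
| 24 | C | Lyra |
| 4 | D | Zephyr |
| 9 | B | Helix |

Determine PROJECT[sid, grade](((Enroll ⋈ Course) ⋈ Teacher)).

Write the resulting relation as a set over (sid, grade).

Natural join on cid: {(hr, 14, 21), (hr, 14, 24), (hr, 31, 21), (hr, 31, 24), (hr, 34, 21), (hr, 34, 24), (p1, 3, 11), (p1, 3, 13), (p1, 39, 11), (p1, 39, 13), (p1, 40, 11), (p1, 40, 13), (p1, 9, 11), (p1, 9, 13), (x3, 31, 10), (x3, 31, 4), (x3, 31, 40), (x3, 7, 10), (x3, 7, 4), (x3, 7, 40)}
Natural join on sid: {(hr, 14, 21, B, Echo), (hr, 14, 21, C, Helix), (hr, 14, 24, C, Atlas), (hr, 14, 24, C, Lyra), (hr, 31, 21, B, Echo), (hr, 31, 21, C, Helix), (hr, 31, 24, C, Atlas), (hr, 31, 24, C, Lyra), (hr, 34, 21, B, Echo), (hr, 34, 21, C, Helix), (hr, 34, 24, C, Atlas), (hr, 34, 24, C, Lyra), (p1, 3, 13, D, Beta), (p1, 39, 13, D, Beta), (p1, 40, 13, D, Beta), (p1, 9, 13, D, Beta), (x3, 31, 4, D, Zephyr), (x3, 7, 4, D, Zephyr)}
π_{sid, grade} gives {(13, D), (21, B), (21, C), (24, C), (4, D)} (13 duplicate(s) eliminated).

{(13, D), (21, B), (21, C), (24, C), (4, D)}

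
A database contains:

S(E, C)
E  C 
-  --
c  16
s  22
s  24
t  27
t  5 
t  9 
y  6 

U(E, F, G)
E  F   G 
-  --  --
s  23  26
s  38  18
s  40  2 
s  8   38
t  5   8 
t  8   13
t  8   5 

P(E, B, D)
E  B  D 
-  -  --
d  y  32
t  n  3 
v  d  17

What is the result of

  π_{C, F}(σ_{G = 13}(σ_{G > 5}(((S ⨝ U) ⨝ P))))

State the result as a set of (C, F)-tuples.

{(27, 8), (5, 8), (9, 8)}

Natural join on E: {(s, 22, 23, 26), (s, 22, 38, 18), (s, 22, 40, 2), (s, 22, 8, 38), (s, 24, 23, 26), (s, 24, 38, 18), (s, 24, 40, 2), (s, 24, 8, 38), (t, 27, 5, 8), (t, 27, 8, 13), (t, 27, 8, 5), (t, 5, 5, 8), (t, 5, 8, 13), (t, 5, 8, 5), (t, 9, 5, 8), (t, 9, 8, 13), (t, 9, 8, 5)}
Natural join on E: {(t, 27, 5, 8, n, 3), (t, 27, 8, 13, n, 3), (t, 27, 8, 5, n, 3), (t, 5, 5, 8, n, 3), (t, 5, 8, 13, n, 3), (t, 5, 8, 5, n, 3), (t, 9, 5, 8, n, 3), (t, 9, 8, 13, n, 3), (t, 9, 8, 5, n, 3)}
σ[G > 5]: keep tuples satisfying G > 5 → {(t, 27, 5, 8, n, 3), (t, 27, 8, 13, n, 3), (t, 5, 5, 8, n, 3), (t, 5, 8, 13, n, 3), (t, 9, 5, 8, n, 3), (t, 9, 8, 13, n, 3)}
σ[G = 13]: keep tuples satisfying G = 13 → {(t, 27, 8, 13, n, 3), (t, 5, 8, 13, n, 3), (t, 9, 8, 13, n, 3)}
Keep only column(s) C, F: {(27, 8), (5, 8), (9, 8)}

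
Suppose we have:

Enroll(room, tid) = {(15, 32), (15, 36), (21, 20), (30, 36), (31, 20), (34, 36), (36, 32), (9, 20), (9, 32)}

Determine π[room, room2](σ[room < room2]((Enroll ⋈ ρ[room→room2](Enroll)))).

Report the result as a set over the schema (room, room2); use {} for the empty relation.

ρ[room→room2]: schema becomes (room2, tid); tuples unchanged.
Enroll ⋈ ρ[room→room2](Enroll) (natural join on tid): {(15, 32, 15), (15, 32, 36), (15, 32, 9), (15, 36, 15), (15, 36, 30), (15, 36, 34), (21, 20, 21), (21, 20, 31), (21, 20, 9), (30, 36, 15), (30, 36, 30), (30, 36, 34), (31, 20, 21), (31, 20, 31), (31, 20, 9), (34, 36, 15), (34, 36, 30), (34, 36, 34), (36, 32, 15), (36, 32, 36), (36, 32, 9), (9, 20, 21), (9, 20, 31), (9, 20, 9), (9, 32, 15), (9, 32, 36), (9, 32, 9)}
Filtering on room < room2 leaves {(15, 32, 36), (15, 36, 30), (15, 36, 34), (21, 20, 31), (30, 36, 34), (9, 20, 21), (9, 20, 31), (9, 32, 15), (9, 32, 36)}.
π_{room, room2} gives {(15, 30), (15, 34), (15, 36), (21, 31), (30, 34), (9, 15), (9, 21), (9, 31), (9, 36)}.

{(15, 30), (15, 34), (15, 36), (21, 31), (30, 34), (9, 15), (9, 21), (9, 31), (9, 36)}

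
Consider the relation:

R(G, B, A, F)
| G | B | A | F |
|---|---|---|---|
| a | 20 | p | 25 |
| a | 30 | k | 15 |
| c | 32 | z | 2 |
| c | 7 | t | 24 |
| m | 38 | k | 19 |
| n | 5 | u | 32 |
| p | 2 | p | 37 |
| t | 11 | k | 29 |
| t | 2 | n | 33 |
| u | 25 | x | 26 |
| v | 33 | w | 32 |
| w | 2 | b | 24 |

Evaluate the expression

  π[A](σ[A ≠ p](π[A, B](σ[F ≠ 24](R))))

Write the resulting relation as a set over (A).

Selection F ≠ 24: {(a, 20, p, 25), (a, 30, k, 15), (c, 32, z, 2), (m, 38, k, 19), (n, 5, u, 32), (p, 2, p, 37), (t, 11, k, 29), (t, 2, n, 33), (u, 25, x, 26), (v, 33, w, 32)}
π_{A, B} gives {(k, 11), (k, 30), (k, 38), (n, 2), (p, 2), (p, 20), (u, 5), (w, 33), (x, 25), (z, 32)}.
Selection A ≠ p: {(k, 11), (k, 30), (k, 38), (n, 2), (u, 5), (w, 33), (x, 25), (z, 32)}
π_{A} gives {k, n, u, w, x, z} (2 duplicate(s) eliminated).

{k, n, u, w, x, z}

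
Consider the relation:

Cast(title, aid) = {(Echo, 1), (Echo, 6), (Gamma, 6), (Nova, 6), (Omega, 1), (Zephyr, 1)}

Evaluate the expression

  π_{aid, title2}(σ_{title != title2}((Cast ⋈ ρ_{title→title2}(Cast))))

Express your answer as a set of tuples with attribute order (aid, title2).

ρ[title→title2]: schema becomes (title2, aid); tuples unchanged.
Natural join on aid: {(Echo, 1, Echo), (Echo, 1, Omega), (Echo, 1, Zephyr), (Echo, 6, Echo), (Echo, 6, Gamma), (Echo, 6, Nova), (Gamma, 6, Echo), (Gamma, 6, Gamma), (Gamma, 6, Nova), (Nova, 6, Echo), (Nova, 6, Gamma), (Nova, 6, Nova), (Omega, 1, Echo), (Omega, 1, Omega), (Omega, 1, Zephyr), (Zephyr, 1, Echo), (Zephyr, 1, Omega), (Zephyr, 1, Zephyr)}
Selection title != title2: {(Echo, 1, Omega), (Echo, 1, Zephyr), (Echo, 6, Gamma), (Echo, 6, Nova), (Gamma, 6, Echo), (Gamma, 6, Nova), (Nova, 6, Echo), (Nova, 6, Gamma), (Omega, 1, Echo), (Omega, 1, Zephyr), (Zephyr, 1, Echo), (Zephyr, 1, Omega)}
Keep only column(s) aid, title2 (6 duplicate(s) eliminated): {(1, Echo), (1, Omega), (1, Zephyr), (6, Echo), (6, Gamma), (6, Nova)}

{(1, Echo), (1, Omega), (1, Zephyr), (6, Echo), (6, Gamma), (6, Nova)}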